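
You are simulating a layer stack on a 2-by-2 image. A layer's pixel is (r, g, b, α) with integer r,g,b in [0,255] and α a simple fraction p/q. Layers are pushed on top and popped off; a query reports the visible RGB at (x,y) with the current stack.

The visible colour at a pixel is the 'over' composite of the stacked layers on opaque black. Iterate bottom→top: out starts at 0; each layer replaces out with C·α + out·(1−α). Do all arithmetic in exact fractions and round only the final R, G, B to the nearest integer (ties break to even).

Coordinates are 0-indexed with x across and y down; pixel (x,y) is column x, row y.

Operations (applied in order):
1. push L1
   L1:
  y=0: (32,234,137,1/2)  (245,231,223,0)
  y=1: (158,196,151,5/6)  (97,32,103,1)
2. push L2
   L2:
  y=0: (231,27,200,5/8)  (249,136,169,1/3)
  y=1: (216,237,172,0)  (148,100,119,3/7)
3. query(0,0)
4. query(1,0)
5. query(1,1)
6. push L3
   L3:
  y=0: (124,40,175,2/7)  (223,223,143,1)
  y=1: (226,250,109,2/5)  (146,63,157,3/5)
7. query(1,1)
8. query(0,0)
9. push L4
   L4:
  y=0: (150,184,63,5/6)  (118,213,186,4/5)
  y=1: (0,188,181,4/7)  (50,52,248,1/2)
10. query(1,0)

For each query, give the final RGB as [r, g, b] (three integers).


(0,0) stack=L1,L2; from [0,0,0]:
after L1 α=1/2: [16, 117, 137/2]
after L2 α=5/8: [1203/8, 243/4, 2411/16]
→ [150, 61, 151]

(1,0) stack=L1,L2; from [0,0,0]:
L1 α=0: [0, 0, 0]
L2 α=1/3: [83, 136/3, 169/3]
= [83, 45, 56]

(1,1) stack=L1,L2; from [0,0,0]:
after L1 α=1: [97, 32, 103]
after L2 α=3/7: [832/7, 428/7, 769/7]
= [119, 61, 110]

query (1,1) [L1,L2,L3] — begin 0,0,0
L1 α=1: [97, 32, 103]
L2 α=3/7: [832/7, 428/7, 769/7]
L3 α=3/5: [946/7, 2179/35, 967/7]
= [135, 62, 138]

(0,0) stack=L1,L2,L3; from [0,0,0]:
L1 α=1/2: [16, 117, 137/2]
L2 α=5/8: [1203/8, 243/4, 2411/16]
L3 α=2/7: [7999/56, 1535/28, 17655/112]
→ [143, 55, 158]

at x=1,y=0 over L1,L2,L3,L4:
L1 α=0: [0, 0, 0]
L2 α=1/3: [83, 136/3, 169/3]
L3 α=1: [223, 223, 143]
L4 α=4/5: [139, 215, 887/5]
= [139, 215, 177]


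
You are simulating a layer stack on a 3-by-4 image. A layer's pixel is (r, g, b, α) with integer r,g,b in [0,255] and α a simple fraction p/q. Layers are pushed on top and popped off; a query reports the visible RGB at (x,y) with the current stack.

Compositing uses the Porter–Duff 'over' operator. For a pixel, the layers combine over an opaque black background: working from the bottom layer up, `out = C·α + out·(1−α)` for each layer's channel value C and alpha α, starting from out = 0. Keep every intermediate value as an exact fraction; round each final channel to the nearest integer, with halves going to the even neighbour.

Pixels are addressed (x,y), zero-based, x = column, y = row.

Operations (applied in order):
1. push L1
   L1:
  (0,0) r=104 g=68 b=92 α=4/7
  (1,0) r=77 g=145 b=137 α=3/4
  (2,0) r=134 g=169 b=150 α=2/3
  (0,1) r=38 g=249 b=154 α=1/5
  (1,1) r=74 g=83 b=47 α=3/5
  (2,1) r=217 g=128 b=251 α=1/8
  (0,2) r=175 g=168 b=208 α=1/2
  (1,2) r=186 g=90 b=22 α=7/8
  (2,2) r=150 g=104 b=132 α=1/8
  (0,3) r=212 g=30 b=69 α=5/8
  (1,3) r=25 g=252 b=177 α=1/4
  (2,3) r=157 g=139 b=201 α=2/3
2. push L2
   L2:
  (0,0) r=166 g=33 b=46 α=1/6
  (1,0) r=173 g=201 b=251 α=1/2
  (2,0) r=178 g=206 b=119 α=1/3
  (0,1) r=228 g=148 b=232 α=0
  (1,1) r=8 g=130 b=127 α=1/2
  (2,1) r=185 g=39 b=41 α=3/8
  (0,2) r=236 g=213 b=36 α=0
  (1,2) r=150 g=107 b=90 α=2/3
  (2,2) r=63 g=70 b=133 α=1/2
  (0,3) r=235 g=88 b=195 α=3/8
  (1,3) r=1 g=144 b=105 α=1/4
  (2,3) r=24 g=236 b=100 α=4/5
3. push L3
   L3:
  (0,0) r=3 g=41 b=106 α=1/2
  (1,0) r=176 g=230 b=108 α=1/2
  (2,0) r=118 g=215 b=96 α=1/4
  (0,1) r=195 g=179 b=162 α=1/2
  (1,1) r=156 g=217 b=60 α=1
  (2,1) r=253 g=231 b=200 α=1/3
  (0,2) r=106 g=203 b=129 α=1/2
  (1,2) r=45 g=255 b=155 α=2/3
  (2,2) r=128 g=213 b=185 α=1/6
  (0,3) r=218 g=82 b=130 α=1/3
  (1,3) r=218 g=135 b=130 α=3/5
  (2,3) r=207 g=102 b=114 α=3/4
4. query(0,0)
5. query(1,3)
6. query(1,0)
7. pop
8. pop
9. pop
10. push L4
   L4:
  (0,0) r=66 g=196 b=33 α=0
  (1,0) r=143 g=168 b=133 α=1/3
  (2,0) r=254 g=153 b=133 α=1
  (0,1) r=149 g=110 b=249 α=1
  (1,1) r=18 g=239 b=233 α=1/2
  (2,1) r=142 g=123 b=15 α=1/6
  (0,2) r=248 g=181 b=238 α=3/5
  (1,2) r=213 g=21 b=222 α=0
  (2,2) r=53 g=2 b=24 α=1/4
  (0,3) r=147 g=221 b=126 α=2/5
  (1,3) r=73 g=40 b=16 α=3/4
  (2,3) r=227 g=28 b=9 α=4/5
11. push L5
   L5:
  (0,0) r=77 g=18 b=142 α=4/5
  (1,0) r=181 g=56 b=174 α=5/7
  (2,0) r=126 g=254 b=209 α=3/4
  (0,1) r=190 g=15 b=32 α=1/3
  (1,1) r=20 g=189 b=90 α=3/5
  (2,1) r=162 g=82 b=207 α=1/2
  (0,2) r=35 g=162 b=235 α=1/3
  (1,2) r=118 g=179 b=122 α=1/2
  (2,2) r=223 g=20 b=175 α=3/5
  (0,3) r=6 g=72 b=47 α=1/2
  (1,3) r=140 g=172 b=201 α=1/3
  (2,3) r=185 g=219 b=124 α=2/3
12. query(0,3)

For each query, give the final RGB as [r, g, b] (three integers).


(0,0) stack=L1,L2,L3; from [0,0,0]:
after L1 α=4/7: [416/7, 272/7, 368/7]
after L2 α=1/6: [1621/21, 1591/42, 1081/21]
after L3 α=1/2: [842/21, 3313/84, 3307/42]
= [40, 39, 79]

(1,3) stack=L1,L2,L3; from [0,0,0]:
L1 α=1/4: [25/4, 63, 177/4]
L2 α=1/4: [79/16, 333/4, 951/16]
L3 α=3/5: [5311/40, 1143/10, 4071/40]
rounded: [133, 114, 102]

at x=1,y=0 over L1,L2,L3:
+L1 (α=3/4) → [231/4, 435/4, 411/4]
+L2 (α=1/2) → [923/8, 1239/8, 1415/8]
+L3 (α=1/2) → [2331/16, 3079/16, 2279/16]
rounded: [146, 192, 142]

(0,3) stack=L4,L5; from [0,0,0]:
L4 α=2/5: [294/5, 442/5, 252/5]
L5 α=1/2: [162/5, 401/5, 487/10]
= [32, 80, 49]


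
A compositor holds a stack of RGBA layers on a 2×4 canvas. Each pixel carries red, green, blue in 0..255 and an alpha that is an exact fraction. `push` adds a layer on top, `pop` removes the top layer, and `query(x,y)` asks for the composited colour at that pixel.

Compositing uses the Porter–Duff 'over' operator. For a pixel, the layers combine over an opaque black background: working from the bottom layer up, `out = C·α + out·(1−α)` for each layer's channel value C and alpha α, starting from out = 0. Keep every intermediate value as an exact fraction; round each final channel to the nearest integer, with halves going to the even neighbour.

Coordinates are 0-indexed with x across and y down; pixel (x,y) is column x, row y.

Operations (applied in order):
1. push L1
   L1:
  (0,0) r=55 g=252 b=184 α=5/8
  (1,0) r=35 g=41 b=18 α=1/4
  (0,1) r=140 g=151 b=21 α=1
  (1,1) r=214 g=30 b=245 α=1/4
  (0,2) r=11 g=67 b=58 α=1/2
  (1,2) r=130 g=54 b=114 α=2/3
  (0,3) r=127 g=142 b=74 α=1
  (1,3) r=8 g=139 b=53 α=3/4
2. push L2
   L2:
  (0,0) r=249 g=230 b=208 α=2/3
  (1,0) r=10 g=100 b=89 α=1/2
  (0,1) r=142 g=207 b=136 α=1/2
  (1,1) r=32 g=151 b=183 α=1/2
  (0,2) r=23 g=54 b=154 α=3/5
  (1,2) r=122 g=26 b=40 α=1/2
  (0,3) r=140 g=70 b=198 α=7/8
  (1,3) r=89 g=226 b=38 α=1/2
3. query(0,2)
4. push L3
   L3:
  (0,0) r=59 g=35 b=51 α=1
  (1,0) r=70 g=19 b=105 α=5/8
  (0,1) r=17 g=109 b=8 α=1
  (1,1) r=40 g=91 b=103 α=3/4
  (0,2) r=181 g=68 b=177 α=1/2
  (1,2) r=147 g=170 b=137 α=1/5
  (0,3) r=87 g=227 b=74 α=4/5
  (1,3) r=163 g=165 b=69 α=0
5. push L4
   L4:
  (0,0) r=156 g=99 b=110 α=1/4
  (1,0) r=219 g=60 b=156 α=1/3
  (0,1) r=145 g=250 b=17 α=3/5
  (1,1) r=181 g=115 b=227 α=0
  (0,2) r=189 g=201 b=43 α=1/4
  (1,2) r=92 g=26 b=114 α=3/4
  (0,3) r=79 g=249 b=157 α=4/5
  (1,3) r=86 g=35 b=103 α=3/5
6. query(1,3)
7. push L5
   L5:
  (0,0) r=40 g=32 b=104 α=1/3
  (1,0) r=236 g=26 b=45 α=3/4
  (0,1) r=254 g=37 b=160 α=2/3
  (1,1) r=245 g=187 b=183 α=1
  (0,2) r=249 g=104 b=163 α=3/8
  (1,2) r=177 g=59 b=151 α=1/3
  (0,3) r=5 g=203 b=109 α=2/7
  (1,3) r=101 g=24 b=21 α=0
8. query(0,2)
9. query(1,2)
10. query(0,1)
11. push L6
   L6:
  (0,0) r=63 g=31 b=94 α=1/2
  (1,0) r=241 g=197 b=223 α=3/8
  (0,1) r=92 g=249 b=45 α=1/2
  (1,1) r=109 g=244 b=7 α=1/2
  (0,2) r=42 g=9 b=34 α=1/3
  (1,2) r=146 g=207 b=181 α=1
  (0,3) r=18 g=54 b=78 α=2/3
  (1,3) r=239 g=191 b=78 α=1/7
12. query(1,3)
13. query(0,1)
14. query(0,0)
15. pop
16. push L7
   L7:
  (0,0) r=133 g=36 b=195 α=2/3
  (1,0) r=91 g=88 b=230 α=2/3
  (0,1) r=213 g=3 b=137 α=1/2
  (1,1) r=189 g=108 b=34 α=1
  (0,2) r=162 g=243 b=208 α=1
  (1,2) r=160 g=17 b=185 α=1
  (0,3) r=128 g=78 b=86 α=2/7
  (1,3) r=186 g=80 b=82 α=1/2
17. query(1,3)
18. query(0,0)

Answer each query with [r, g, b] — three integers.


at x=0,y=2 over L1,L2:
after L1 α=1/2: [11/2, 67/2, 29]
after L2 α=3/5: [16, 229/5, 104]
= [16, 46, 104]

(1,3) stack=L1,L2,L3,L4; from [0,0,0]:
after L1 α=3/4: [6, 417/4, 159/4]
after L2 α=1/2: [95/2, 1321/8, 311/8]
after L3 α=0: [95/2, 1321/8, 311/8]
after L4 α=3/5: [353/5, 1741/20, 1547/20]
rounded: [71, 87, 77]

query (0,2) [L1,L2,L3,L4,L5] — begin 0,0,0
after L1 α=1/2: [11/2, 67/2, 29]
after L2 α=3/5: [16, 229/5, 104]
after L3 α=1/2: [197/2, 569/10, 281/2]
after L4 α=1/4: [969/8, 3717/40, 929/8]
after L5 α=3/8: [10821/64, 6213/64, 8557/64]
rounded: [169, 97, 134]

at x=1,y=2 over L1,L2,L3,L4,L5:
after L1 α=2/3: [260/3, 36, 76]
after L2 α=1/2: [313/3, 31, 58]
after L3 α=1/5: [1693/15, 294/5, 369/5]
after L4 α=3/4: [5833/60, 171/5, 2079/20]
after L5 α=1/3: [11143/90, 637/15, 3589/30]
= [124, 42, 120]

at x=0,y=1 over L1,L2,L3,L4,L5:
after L1 α=1: [140, 151, 21]
after L2 α=1/2: [141, 179, 157/2]
after L3 α=1: [17, 109, 8]
after L4 α=3/5: [469/5, 968/5, 67/5]
after L5 α=2/3: [1003/5, 446/5, 1667/15]
= [201, 89, 111]

query (1,3) [L1,L2,L3,L4,L5,L6] — begin 0,0,0
+L1 (α=3/4) → [6, 417/4, 159/4]
+L2 (α=1/2) → [95/2, 1321/8, 311/8]
+L3 (α=0) → [95/2, 1321/8, 311/8]
+L4 (α=3/5) → [353/5, 1741/20, 1547/20]
+L5 (α=0) → [353/5, 1741/20, 1547/20]
+L6 (α=1/7) → [3313/35, 1019/10, 5421/70]
→ [95, 102, 77]

at x=0,y=1 over L1,L2,L3,L4,L5,L6:
after L1 α=1: [140, 151, 21]
after L2 α=1/2: [141, 179, 157/2]
after L3 α=1: [17, 109, 8]
after L4 α=3/5: [469/5, 968/5, 67/5]
after L5 α=2/3: [1003/5, 446/5, 1667/15]
after L6 α=1/2: [1463/10, 1691/10, 1171/15]
→ [146, 169, 78]

query (0,0) [L1,L2,L3,L4,L5,L6] — begin 0,0,0
+L1 (α=5/8) → [275/8, 315/2, 115]
+L2 (α=2/3) → [4259/24, 1235/6, 177]
+L3 (α=1) → [59, 35, 51]
+L4 (α=1/4) → [333/4, 51, 263/4]
+L5 (α=1/3) → [413/6, 134/3, 157/2]
+L6 (α=1/2) → [791/12, 227/6, 345/4]
= [66, 38, 86]

at x=1,y=3 over L1,L2,L3,L4,L5,L7:
+L1 (α=3/4) → [6, 417/4, 159/4]
+L2 (α=1/2) → [95/2, 1321/8, 311/8]
+L3 (α=0) → [95/2, 1321/8, 311/8]
+L4 (α=3/5) → [353/5, 1741/20, 1547/20]
+L5 (α=0) → [353/5, 1741/20, 1547/20]
+L7 (α=1/2) → [1283/10, 3341/40, 3187/40]
rounded: [128, 84, 80]

at x=0,y=0 over L1,L2,L3,L4,L5,L7:
L1 α=5/8: [275/8, 315/2, 115]
L2 α=2/3: [4259/24, 1235/6, 177]
L3 α=1: [59, 35, 51]
L4 α=1/4: [333/4, 51, 263/4]
L5 α=1/3: [413/6, 134/3, 157/2]
L7 α=2/3: [2009/18, 350/9, 937/6]
= [112, 39, 156]


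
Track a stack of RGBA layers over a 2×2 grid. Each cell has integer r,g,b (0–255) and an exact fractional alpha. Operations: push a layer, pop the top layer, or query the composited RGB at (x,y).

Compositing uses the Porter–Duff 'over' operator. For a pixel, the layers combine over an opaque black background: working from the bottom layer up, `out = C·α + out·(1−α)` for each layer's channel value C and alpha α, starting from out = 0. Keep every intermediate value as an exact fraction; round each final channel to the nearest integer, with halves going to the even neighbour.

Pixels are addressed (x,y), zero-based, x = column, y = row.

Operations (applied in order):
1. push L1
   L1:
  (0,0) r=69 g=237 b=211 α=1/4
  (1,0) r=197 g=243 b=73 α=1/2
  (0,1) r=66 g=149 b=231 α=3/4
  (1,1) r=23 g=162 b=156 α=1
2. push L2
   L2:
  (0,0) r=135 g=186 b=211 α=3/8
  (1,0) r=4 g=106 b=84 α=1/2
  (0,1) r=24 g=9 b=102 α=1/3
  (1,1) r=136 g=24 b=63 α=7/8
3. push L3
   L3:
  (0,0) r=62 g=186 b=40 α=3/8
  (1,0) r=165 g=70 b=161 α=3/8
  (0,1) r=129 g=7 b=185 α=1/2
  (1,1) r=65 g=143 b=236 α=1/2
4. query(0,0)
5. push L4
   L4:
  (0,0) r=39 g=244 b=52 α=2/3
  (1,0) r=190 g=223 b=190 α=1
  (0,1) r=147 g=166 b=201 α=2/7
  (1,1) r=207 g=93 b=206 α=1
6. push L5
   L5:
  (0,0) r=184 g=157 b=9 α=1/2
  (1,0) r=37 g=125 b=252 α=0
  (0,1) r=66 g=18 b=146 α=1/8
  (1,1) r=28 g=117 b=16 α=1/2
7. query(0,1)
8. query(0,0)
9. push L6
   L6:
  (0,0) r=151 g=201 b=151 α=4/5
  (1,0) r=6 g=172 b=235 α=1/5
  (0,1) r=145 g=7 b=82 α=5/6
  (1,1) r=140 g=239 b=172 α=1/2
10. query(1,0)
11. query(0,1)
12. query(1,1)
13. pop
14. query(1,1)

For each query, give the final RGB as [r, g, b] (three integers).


at x=0,y=0 over L1,L2,L3:
+L1 (α=1/4) → [69/4, 237/4, 211/4]
+L2 (α=3/8) → [1965/32, 3417/32, 3587/32]
+L3 (α=3/8) → [15777/256, 34941/256, 21775/256]
→ [62, 136, 85]

at x=0,y=1 over L1,L2,L3,L4,L5:
L1 α=3/4: [99/2, 447/4, 693/4]
L2 α=1/3: [41, 155/2, 299/2]
L3 α=1/2: [85, 169/4, 669/4]
L4 α=2/7: [719/7, 2173/28, 4953/28]
L5 α=1/8: [785/8, 2245/32, 5537/32]
rounded: [98, 70, 173]

at x=0,y=0 over L1,L2,L3,L4,L5:
after L1 α=1/4: [69/4, 237/4, 211/4]
after L2 α=3/8: [1965/32, 3417/32, 3587/32]
after L3 α=3/8: [15777/256, 34941/256, 21775/256]
after L4 α=2/3: [11915/256, 159869/768, 16133/256]
after L5 α=1/2: [59019/512, 280445/1536, 18437/512]
rounded: [115, 183, 36]

(1,0) stack=L1,L2,L3,L4,L5,L6; from [0,0,0]:
+L1 (α=1/2) → [197/2, 243/2, 73/2]
+L2 (α=1/2) → [205/4, 455/4, 241/4]
+L3 (α=3/8) → [3005/32, 3115/32, 3137/32]
+L4 (α=1) → [190, 223, 190]
+L5 (α=0) → [190, 223, 190]
+L6 (α=1/5) → [766/5, 1064/5, 199]
rounded: [153, 213, 199]

(0,1) stack=L1,L2,L3,L4,L5,L6; from [0,0,0]:
after L1 α=3/4: [99/2, 447/4, 693/4]
after L2 α=1/3: [41, 155/2, 299/2]
after L3 α=1/2: [85, 169/4, 669/4]
after L4 α=2/7: [719/7, 2173/28, 4953/28]
after L5 α=1/8: [785/8, 2245/32, 5537/32]
after L6 α=5/6: [2195/16, 3365/192, 6219/64]
→ [137, 18, 97]

query (1,1) [L1,L2,L3,L4,L5,L6] — begin 0,0,0
L1 α=1: [23, 162, 156]
L2 α=7/8: [975/8, 165/4, 597/8]
L3 α=1/2: [1495/16, 737/8, 2485/16]
L4 α=1: [207, 93, 206]
L5 α=1/2: [235/2, 105, 111]
L6 α=1/2: [515/4, 172, 283/2]
→ [129, 172, 142]

(1,1) stack=L1,L2,L3,L4,L5; from [0,0,0]:
after L1 α=1: [23, 162, 156]
after L2 α=7/8: [975/8, 165/4, 597/8]
after L3 α=1/2: [1495/16, 737/8, 2485/16]
after L4 α=1: [207, 93, 206]
after L5 α=1/2: [235/2, 105, 111]
= [118, 105, 111]


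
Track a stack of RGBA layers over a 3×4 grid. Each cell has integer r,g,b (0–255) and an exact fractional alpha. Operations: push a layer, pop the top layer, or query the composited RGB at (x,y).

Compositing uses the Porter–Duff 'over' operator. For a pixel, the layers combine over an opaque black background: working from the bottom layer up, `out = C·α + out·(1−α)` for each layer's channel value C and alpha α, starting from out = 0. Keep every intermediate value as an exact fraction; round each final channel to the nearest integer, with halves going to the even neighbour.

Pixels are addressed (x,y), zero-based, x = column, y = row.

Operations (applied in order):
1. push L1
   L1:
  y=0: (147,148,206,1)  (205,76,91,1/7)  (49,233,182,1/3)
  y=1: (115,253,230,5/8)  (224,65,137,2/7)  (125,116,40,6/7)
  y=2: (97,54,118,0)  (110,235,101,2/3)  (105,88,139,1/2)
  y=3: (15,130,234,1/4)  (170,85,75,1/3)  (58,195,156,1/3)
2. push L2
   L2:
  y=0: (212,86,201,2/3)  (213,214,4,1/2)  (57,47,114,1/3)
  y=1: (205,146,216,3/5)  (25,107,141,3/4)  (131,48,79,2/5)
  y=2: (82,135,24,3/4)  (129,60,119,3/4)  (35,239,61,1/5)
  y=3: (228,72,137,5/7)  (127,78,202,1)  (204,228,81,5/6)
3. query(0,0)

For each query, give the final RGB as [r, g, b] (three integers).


(0,0) stack=L1,L2; from [0,0,0]:
after L1 α=1: [147, 148, 206]
after L2 α=2/3: [571/3, 320/3, 608/3]
rounded: [190, 107, 203]


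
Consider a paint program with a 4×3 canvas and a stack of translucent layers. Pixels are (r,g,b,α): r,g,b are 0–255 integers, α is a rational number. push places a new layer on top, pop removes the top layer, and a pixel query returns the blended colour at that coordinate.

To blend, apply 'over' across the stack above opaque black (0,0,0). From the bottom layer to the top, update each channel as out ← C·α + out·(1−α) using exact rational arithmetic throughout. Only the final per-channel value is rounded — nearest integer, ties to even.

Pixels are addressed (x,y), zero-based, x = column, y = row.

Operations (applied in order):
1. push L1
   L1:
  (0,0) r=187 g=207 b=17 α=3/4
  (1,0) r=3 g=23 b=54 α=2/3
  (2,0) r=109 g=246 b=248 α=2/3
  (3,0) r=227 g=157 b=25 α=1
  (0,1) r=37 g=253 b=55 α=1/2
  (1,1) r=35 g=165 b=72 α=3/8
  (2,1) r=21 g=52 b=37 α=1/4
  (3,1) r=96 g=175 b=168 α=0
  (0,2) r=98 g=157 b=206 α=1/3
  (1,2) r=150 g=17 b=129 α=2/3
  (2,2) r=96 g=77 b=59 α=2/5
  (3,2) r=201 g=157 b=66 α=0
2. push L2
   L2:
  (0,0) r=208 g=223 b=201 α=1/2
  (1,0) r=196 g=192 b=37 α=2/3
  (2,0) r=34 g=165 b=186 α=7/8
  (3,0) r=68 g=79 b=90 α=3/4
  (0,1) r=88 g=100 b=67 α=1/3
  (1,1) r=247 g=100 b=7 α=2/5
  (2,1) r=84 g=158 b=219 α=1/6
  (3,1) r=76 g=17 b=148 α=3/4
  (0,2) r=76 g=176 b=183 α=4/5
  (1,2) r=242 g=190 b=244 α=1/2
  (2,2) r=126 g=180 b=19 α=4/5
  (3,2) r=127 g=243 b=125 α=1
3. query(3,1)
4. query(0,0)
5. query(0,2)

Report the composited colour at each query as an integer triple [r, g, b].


(3,1) stack=L1,L2; from [0,0,0]:
+L1 (α=0) → [0, 0, 0]
+L2 (α=3/4) → [57, 51/4, 111]
rounded: [57, 13, 111]

(0,0) stack=L1,L2; from [0,0,0]:
+L1 (α=3/4) → [561/4, 621/4, 51/4]
+L2 (α=1/2) → [1393/8, 1513/8, 855/8]
→ [174, 189, 107]

(0,2) stack=L1,L2; from [0,0,0]:
L1 α=1/3: [98/3, 157/3, 206/3]
L2 α=4/5: [202/3, 2269/15, 2402/15]
→ [67, 151, 160]


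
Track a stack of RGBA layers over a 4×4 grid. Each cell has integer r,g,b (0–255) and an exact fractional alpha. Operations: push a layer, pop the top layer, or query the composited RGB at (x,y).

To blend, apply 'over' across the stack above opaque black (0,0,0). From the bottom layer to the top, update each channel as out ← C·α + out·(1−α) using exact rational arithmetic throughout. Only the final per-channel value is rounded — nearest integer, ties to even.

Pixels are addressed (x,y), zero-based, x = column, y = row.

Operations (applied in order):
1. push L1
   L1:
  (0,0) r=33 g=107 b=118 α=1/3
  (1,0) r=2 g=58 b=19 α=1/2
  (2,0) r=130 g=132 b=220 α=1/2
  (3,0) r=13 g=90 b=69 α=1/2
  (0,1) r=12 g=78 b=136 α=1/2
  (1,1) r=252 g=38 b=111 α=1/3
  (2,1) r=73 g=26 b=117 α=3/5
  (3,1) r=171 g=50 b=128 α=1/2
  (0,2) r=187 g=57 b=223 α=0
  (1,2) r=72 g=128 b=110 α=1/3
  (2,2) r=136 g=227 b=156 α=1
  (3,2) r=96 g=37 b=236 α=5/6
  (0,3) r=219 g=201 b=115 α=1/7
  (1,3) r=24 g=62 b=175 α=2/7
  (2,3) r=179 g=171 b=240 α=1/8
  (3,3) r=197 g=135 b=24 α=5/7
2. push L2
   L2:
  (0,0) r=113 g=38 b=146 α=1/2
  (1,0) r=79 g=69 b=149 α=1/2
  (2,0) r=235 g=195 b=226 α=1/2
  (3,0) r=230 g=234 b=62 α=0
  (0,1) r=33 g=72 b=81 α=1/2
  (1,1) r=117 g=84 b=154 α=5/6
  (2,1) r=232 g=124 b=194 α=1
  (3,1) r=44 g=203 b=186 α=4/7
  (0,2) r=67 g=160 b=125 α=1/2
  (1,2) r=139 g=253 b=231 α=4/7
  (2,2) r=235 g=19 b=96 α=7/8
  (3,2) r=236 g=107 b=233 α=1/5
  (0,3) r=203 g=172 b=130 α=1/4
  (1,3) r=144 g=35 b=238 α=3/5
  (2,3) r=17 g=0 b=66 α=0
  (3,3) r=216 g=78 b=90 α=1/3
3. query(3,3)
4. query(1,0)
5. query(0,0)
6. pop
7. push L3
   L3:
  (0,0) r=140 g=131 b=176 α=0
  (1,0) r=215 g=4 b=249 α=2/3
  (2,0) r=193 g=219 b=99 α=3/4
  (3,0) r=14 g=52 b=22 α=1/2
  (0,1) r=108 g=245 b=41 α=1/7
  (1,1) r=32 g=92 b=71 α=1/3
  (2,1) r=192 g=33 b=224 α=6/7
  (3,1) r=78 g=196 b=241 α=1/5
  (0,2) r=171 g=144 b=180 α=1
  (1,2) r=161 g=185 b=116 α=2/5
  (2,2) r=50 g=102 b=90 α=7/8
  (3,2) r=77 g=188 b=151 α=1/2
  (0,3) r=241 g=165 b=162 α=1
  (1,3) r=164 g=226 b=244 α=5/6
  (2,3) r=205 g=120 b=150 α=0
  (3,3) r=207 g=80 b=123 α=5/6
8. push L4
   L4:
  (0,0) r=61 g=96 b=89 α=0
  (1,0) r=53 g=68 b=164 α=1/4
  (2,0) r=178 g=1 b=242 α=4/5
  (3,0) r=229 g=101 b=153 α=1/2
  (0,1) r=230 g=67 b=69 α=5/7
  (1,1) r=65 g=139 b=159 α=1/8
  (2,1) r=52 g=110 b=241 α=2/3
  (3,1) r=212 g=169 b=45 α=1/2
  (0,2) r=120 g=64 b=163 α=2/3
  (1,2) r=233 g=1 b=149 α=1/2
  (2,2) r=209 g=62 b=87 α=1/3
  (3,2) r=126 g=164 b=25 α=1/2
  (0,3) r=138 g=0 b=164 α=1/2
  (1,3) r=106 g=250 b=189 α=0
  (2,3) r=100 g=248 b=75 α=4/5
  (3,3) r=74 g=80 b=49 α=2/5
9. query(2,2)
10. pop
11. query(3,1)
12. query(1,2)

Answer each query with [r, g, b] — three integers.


at x=3,y=3 over L1,L2:
after L1 α=5/7: [985/7, 675/7, 120/7]
after L2 α=1/3: [3482/21, 632/7, 290/7]
→ [166, 90, 41]

query (1,0) [L1,L2] — begin 0,0,0
+L1 (α=1/2) → [1, 29, 19/2]
+L2 (α=1/2) → [40, 49, 317/4]
rounded: [40, 49, 79]

(0,0) stack=L1,L2; from [0,0,0]:
L1 α=1/3: [11, 107/3, 118/3]
L2 α=1/2: [62, 221/6, 278/3]
= [62, 37, 93]

query (2,2) [L1,L3,L4] — begin 0,0,0
+L1 (α=1) → [136, 227, 156]
+L3 (α=7/8) → [243/4, 941/8, 393/4]
+L4 (α=1/3) → [661/6, 1189/12, 189/2]
= [110, 99, 94]

at x=3,y=1 over L1,L3:
L1 α=1/2: [171/2, 25, 64]
L3 α=1/5: [84, 296/5, 497/5]
→ [84, 59, 99]

(1,2) stack=L1,L3; from [0,0,0]:
+L1 (α=1/3) → [24, 128/3, 110/3]
+L3 (α=2/5) → [394/5, 498/5, 342/5]
= [79, 100, 68]


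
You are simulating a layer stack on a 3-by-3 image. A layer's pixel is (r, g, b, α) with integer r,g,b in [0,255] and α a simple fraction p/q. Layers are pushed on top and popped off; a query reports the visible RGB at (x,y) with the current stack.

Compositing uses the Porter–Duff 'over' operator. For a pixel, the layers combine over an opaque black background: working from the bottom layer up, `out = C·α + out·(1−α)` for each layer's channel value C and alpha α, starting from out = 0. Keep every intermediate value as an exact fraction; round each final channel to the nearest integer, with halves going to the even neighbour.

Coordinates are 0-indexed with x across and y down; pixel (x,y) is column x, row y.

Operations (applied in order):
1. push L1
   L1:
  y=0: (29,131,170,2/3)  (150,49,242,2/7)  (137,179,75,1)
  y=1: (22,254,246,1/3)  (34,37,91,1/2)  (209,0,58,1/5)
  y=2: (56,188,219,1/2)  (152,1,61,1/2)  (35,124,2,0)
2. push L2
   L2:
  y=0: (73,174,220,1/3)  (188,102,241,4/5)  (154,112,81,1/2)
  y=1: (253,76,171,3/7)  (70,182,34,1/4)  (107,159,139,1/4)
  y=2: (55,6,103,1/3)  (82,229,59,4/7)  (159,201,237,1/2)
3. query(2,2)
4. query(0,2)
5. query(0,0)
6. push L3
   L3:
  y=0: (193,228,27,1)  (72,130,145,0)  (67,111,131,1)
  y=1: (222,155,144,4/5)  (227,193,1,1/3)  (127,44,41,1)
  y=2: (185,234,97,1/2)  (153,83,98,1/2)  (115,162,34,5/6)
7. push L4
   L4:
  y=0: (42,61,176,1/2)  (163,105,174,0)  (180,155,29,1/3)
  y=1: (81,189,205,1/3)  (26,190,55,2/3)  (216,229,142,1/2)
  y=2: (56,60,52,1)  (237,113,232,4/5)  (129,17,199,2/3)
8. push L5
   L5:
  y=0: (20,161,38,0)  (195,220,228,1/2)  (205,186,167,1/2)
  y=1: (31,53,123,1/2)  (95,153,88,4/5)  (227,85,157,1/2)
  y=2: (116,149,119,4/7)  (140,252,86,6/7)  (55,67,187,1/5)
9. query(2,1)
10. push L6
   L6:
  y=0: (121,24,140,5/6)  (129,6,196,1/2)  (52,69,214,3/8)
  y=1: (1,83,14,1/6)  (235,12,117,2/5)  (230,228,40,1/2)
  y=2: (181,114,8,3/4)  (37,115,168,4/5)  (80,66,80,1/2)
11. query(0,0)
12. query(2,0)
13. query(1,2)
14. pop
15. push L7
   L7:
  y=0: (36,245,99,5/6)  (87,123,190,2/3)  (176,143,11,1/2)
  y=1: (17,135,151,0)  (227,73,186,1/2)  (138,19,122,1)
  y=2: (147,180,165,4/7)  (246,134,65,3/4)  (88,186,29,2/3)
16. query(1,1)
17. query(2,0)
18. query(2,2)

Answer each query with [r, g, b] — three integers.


query (2,2) [L1,L2] — begin 0,0,0
+L1 (α=0) → [0, 0, 0]
+L2 (α=1/2) → [159/2, 201/2, 237/2]
→ [80, 100, 118]

at x=0,y=2 over L1,L2:
after L1 α=1/2: [28, 94, 219/2]
after L2 α=1/3: [37, 194/3, 322/3]
rounded: [37, 65, 107]

query (0,0) [L1,L2] — begin 0,0,0
after L1 α=2/3: [58/3, 262/3, 340/3]
after L2 α=1/3: [335/9, 1046/9, 1340/9]
= [37, 116, 149]

at x=2,y=1 over L1,L2,L3,L4,L5:
+L1 (α=1/5) → [209/5, 0, 58/5]
+L2 (α=1/4) → [581/10, 159/4, 869/20]
+L3 (α=1) → [127, 44, 41]
+L4 (α=1/2) → [343/2, 273/2, 183/2]
+L5 (α=1/2) → [797/4, 443/4, 497/4]
= [199, 111, 124]

(0,0) stack=L1,L2,L3,L4,L5,L6; from [0,0,0]:
+L1 (α=2/3) → [58/3, 262/3, 340/3]
+L2 (α=1/3) → [335/9, 1046/9, 1340/9]
+L3 (α=1) → [193, 228, 27]
+L4 (α=1/2) → [235/2, 289/2, 203/2]
+L5 (α=0) → [235/2, 289/2, 203/2]
+L6 (α=5/6) → [1445/12, 529/12, 1603/12]
= [120, 44, 134]

query (2,0) [L1,L2,L3,L4,L5,L6] — begin 0,0,0
+L1 (α=1) → [137, 179, 75]
+L2 (α=1/2) → [291/2, 291/2, 78]
+L3 (α=1) → [67, 111, 131]
+L4 (α=1/3) → [314/3, 377/3, 97]
+L5 (α=1/2) → [929/6, 935/6, 132]
+L6 (α=3/8) → [5581/48, 5917/48, 651/4]
= [116, 123, 163]

at x=1,y=2 over L1,L2,L3,L4,L5,L6:
L1 α=1/2: [76, 1/2, 61/2]
L2 α=4/7: [556/7, 1835/14, 655/14]
L3 α=1/2: [1627/14, 2997/28, 2027/28]
L4 α=4/5: [14899/70, 15653/140, 28011/140]
L5 α=6/7: [73699/490, 227333/980, 100251/980]
L6 α=4/5: [146219/2450, 678133/4900, 758811/4900]
rounded: [60, 138, 155]

query (1,1) [L1,L2,L3,L4,L5,L7] — begin 0,0,0
L1 α=1/2: [17, 37/2, 91/2]
L2 α=1/4: [121/4, 475/8, 341/8]
L3 α=1/3: [575/6, 1247/12, 115/4]
L4 α=2/3: [887/18, 5807/36, 185/4]
L5 α=4/5: [7727/90, 27839/180, 1593/20]
L7 α=1/2: [28157/180, 40979/360, 5313/40]
→ [156, 114, 133]

(2,0) stack=L1,L2,L3,L4,L5,L7; from [0,0,0]:
+L1 (α=1) → [137, 179, 75]
+L2 (α=1/2) → [291/2, 291/2, 78]
+L3 (α=1) → [67, 111, 131]
+L4 (α=1/3) → [314/3, 377/3, 97]
+L5 (α=1/2) → [929/6, 935/6, 132]
+L7 (α=1/2) → [1985/12, 1793/12, 143/2]
→ [165, 149, 72]

(2,2) stack=L1,L2,L3,L4,L5,L7; from [0,0,0]:
after L1 α=0: [0, 0, 0]
after L2 α=1/2: [159/2, 201/2, 237/2]
after L3 α=5/6: [1309/12, 607/4, 577/12]
after L4 α=2/3: [4405/36, 743/12, 5353/36]
after L5 α=1/5: [980/9, 944/15, 7036/45]
after L7 α=2/3: [2564/27, 6524/45, 9646/135]
rounded: [95, 145, 71]


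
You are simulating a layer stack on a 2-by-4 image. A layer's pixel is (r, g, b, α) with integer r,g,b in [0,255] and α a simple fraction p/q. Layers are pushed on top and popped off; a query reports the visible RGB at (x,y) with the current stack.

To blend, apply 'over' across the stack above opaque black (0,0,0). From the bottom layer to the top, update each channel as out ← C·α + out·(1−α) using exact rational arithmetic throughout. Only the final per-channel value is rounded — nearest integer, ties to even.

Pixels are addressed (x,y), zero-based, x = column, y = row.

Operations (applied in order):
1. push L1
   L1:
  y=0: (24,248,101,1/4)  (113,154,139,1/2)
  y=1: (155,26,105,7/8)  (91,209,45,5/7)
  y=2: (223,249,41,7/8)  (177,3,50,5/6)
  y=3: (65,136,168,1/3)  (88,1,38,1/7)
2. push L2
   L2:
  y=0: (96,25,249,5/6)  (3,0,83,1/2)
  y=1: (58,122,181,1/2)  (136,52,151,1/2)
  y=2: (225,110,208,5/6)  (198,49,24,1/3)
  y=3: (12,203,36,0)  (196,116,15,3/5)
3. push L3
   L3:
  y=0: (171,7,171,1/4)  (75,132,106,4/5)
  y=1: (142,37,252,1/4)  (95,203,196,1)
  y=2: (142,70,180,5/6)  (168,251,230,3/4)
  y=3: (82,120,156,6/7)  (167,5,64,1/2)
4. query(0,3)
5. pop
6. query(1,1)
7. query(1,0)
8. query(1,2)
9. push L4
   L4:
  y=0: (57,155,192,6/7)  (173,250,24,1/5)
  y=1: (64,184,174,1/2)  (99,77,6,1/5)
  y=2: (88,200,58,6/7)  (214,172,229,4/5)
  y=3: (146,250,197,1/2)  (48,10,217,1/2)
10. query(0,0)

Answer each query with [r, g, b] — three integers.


query (0,3) [L1,L2,L3] — begin 0,0,0
L1 α=1/3: [65/3, 136/3, 56]
L2 α=0: [65/3, 136/3, 56]
L3 α=6/7: [1541/21, 328/3, 992/7]
→ [73, 109, 142]

(1,1) stack=L1,L2; from [0,0,0]:
+L1 (α=5/7) → [65, 1045/7, 225/7]
+L2 (α=1/2) → [201/2, 1409/14, 641/7]
→ [100, 101, 92]

query (1,0) [L1,L2] — begin 0,0,0
after L1 α=1/2: [113/2, 77, 139/2]
after L2 α=1/2: [119/4, 77/2, 305/4]
→ [30, 38, 76]

query (1,2) [L1,L2] — begin 0,0,0
L1 α=5/6: [295/2, 5/2, 125/3]
L2 α=1/3: [493/3, 18, 322/9]
= [164, 18, 36]

(0,0) stack=L1,L2,L4; from [0,0,0]:
after L1 α=1/4: [6, 62, 101/4]
after L2 α=5/6: [81, 187/6, 5081/24]
after L4 α=6/7: [423/7, 5767/42, 32729/168]
= [60, 137, 195]


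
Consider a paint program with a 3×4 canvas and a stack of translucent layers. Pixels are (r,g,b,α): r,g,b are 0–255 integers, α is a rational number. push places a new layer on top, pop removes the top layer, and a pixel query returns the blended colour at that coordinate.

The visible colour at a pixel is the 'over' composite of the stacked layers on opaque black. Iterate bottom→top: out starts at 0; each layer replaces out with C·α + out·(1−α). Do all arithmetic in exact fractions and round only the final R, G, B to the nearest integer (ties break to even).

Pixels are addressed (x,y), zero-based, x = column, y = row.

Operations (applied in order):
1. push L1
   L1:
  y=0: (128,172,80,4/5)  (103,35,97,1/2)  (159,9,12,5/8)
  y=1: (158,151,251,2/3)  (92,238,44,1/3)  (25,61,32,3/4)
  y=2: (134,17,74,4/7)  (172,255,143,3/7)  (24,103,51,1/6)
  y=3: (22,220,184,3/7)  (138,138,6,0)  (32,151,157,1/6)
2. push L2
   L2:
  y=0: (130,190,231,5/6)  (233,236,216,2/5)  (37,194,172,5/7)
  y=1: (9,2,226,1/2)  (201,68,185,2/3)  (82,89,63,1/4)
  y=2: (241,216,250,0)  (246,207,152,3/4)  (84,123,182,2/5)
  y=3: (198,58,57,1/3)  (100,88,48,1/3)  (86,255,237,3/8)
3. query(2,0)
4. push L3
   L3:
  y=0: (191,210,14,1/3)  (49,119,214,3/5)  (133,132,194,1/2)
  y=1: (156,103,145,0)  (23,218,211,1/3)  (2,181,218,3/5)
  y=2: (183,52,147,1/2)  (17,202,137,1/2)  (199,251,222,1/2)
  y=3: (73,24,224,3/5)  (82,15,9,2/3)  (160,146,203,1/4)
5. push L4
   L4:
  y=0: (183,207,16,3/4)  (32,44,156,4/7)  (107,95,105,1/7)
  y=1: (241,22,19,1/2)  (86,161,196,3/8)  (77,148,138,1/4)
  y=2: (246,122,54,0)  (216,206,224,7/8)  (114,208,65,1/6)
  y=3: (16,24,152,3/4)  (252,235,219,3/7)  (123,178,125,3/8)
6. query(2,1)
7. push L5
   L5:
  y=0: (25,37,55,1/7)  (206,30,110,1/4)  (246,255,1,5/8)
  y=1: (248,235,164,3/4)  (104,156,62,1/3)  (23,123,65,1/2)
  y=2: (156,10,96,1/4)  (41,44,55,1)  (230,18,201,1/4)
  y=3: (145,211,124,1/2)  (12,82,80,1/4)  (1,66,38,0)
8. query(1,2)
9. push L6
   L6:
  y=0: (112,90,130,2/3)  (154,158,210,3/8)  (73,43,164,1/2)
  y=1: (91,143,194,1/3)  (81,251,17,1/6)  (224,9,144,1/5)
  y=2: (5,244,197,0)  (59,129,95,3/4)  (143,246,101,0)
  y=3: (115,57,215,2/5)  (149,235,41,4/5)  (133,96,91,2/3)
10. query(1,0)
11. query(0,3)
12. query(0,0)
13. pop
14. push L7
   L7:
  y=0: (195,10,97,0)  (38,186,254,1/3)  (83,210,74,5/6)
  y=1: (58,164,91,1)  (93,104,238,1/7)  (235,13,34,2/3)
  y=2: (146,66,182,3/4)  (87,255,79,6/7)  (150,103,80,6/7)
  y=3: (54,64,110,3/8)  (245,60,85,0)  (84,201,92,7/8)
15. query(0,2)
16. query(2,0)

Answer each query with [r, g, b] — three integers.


(2,0) stack=L1,L2; from [0,0,0]:
+L1 (α=5/8) → [795/8, 45/8, 15/2]
+L2 (α=5/7) → [1535/28, 3925/28, 125]
= [55, 140, 125]

(2,1) stack=L1,L2,L3,L4; from [0,0,0]:
L1 α=3/4: [75/4, 183/4, 24]
L2 α=1/4: [553/16, 905/16, 135/4]
L3 α=3/5: [601/40, 5249/40, 1443/10]
L4 α=1/4: [4883/160, 21667/160, 5709/40]
= [31, 135, 143]

query (1,2) [L1,L2,L3,L4,L5] — begin 0,0,0
L1 α=3/7: [516/7, 765/7, 429/7]
L2 α=3/4: [2841/14, 1278/7, 3621/28]
L3 α=1/2: [3079/28, 1346/7, 7457/56]
L4 α=7/8: [45415/224, 1430/7, 95265/448]
L5 α=1: [41, 44, 55]
= [41, 44, 55]

query (1,0) [L1,L2,L3,L4,L5,L6] — begin 0,0,0
L1 α=1/2: [103/2, 35/2, 97/2]
L2 α=2/5: [1241/10, 1049/10, 231/2]
L3 α=3/5: [1976/25, 2834/25, 873/5]
L4 α=4/7: [1304/25, 12902/175, 5739/35]
L5 α=1/4: [4531/50, 10989/175, 21067/140]
L6 α=3/8: [9151/80, 27579/280, 38707/224]
→ [114, 98, 173]

(0,3) stack=L1,L2,L3,L4,L5,L6; from [0,0,0]:
L1 α=3/7: [66/7, 660/7, 552/7]
L2 α=1/3: [506/7, 1726/21, 501/7]
L3 α=3/5: [509/7, 4964/105, 5706/35]
L4 α=3/4: [845/28, 3131/105, 10833/70]
L5 α=1/2: [4905/56, 12643/105, 19513/140]
L6 α=2/5: [5519/56, 16633/175, 118739/700]
→ [99, 95, 170]

at x=0,y=0 over L1,L2,L3,L4,L5,L6:
L1 α=4/5: [512/5, 688/5, 64]
L2 α=5/6: [627/5, 2719/15, 1219/6]
L3 α=1/3: [2209/15, 8588/45, 1261/9]
L4 α=3/4: [2611/15, 36533/180, 1693/36]
L5 α=1/7: [5347/35, 37643/210, 289/6]
L6 α=2/3: [13187/105, 75443/630, 1849/18]
→ [126, 120, 103]

(0,2) stack=L1,L2,L3,L4,L5,L7; from [0,0,0]:
L1 α=4/7: [536/7, 68/7, 296/7]
L2 α=0: [536/7, 68/7, 296/7]
L3 α=1/2: [1817/14, 216/7, 1325/14]
L4 α=0: [1817/14, 216/7, 1325/14]
L5 α=1/4: [7635/56, 359/14, 5319/56]
L7 α=3/4: [32163/224, 3131/56, 35895/224]
= [144, 56, 160]

(2,0) stack=L1,L2,L3,L4,L5,L7; from [0,0,0]:
+L1 (α=5/8) → [795/8, 45/8, 15/2]
+L2 (α=5/7) → [1535/28, 3925/28, 125]
+L3 (α=1/2) → [5259/56, 7621/56, 319/2]
+L4 (α=1/7) → [18773/196, 25523/196, 1062/7]
+L5 (α=5/8) → [297399/1568, 326469/1568, 3221/56]
+L7 (α=5/6) → [948119/9408, 657623/3136, 23941/336]
rounded: [101, 210, 71]


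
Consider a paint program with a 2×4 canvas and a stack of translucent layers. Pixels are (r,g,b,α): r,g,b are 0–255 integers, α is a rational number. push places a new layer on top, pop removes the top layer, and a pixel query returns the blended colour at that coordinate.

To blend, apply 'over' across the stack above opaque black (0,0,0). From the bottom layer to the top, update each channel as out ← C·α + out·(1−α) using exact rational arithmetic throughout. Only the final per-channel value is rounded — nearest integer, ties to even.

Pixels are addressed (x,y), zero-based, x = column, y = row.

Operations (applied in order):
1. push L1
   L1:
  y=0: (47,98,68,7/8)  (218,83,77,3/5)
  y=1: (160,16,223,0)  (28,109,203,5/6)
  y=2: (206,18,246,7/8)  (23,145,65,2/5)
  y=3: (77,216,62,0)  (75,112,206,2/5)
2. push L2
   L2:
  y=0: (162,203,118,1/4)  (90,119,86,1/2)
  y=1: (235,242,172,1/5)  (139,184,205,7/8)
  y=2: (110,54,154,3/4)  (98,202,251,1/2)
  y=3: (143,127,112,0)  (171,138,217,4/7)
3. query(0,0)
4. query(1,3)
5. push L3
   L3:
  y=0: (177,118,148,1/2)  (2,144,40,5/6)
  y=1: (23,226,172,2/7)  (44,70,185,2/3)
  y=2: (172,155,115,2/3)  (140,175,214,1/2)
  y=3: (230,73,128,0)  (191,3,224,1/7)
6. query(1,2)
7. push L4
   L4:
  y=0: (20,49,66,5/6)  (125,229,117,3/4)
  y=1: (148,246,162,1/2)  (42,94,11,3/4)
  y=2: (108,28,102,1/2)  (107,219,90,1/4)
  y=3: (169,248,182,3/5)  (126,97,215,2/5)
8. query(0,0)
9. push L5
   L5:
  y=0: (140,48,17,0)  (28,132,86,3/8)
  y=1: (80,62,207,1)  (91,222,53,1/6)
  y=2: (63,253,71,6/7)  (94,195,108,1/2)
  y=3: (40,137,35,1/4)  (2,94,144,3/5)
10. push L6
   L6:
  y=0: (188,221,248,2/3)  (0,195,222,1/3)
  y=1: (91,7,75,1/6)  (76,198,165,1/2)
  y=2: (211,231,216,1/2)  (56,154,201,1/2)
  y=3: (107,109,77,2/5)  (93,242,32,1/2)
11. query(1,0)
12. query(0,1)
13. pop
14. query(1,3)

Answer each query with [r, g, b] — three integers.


at x=0,y=0 over L1,L2:
after L1 α=7/8: [329/8, 343/4, 119/2]
after L2 α=1/4: [2283/32, 1841/16, 593/8]
→ [71, 115, 74]

at x=1,y=3 over L1,L2:
+L1 (α=2/5) → [30, 224/5, 412/5]
+L2 (α=4/7) → [774/7, 3432/35, 5576/35]
= [111, 98, 159]

at x=1,y=2 over L1,L2,L3:
after L1 α=2/5: [46/5, 58, 26]
after L2 α=1/2: [268/5, 130, 277/2]
after L3 α=1/2: [484/5, 305/2, 705/4]
rounded: [97, 152, 176]

at x=0,y=0 over L1,L2,L3,L4:
+L1 (α=7/8) → [329/8, 343/4, 119/2]
+L2 (α=1/4) → [2283/32, 1841/16, 593/8]
+L3 (α=1/2) → [7947/64, 3729/32, 1777/16]
+L4 (α=5/6) → [14347/384, 11569/192, 7057/96]
rounded: [37, 60, 74]

query (1,0) [L1,L2,L3,L4,L5,L6] — begin 0,0,0
+L1 (α=3/5) → [654/5, 249/5, 231/5]
+L2 (α=1/2) → [552/5, 422/5, 661/10]
+L3 (α=5/6) → [301/15, 2011/15, 887/20]
+L4 (α=3/4) → [2963/30, 3079/15, 7907/80]
+L5 (α=3/8) → [3467/48, 4267/24, 12035/128]
+L6 (α=1/3) → [3467/72, 6607/36, 26243/192]
rounded: [48, 184, 137]

(0,1) stack=L1,L2,L3,L4,L5,L6; from [0,0,0]:
after L1 α=0: [0, 0, 0]
after L2 α=1/5: [47, 242/5, 172/5]
after L3 α=2/7: [281/7, 694/7, 516/7]
after L4 α=1/2: [1317/14, 1208/7, 825/7]
after L5 α=1: [80, 62, 207]
after L6 α=1/6: [491/6, 317/6, 185]
→ [82, 53, 185]

query (1,3) [L1,L2,L3,L4,L5] — begin 0,0,0
+L1 (α=2/5) → [30, 224/5, 412/5]
+L2 (α=4/7) → [774/7, 3432/35, 5576/35]
+L3 (α=1/7) → [5981/49, 20697/245, 41296/245]
+L4 (α=2/5) → [30291/245, 109621/1225, 229238/1225]
+L5 (α=3/5) → [62052/1225, 564692/6125, 987676/6125]
rounded: [51, 92, 161]


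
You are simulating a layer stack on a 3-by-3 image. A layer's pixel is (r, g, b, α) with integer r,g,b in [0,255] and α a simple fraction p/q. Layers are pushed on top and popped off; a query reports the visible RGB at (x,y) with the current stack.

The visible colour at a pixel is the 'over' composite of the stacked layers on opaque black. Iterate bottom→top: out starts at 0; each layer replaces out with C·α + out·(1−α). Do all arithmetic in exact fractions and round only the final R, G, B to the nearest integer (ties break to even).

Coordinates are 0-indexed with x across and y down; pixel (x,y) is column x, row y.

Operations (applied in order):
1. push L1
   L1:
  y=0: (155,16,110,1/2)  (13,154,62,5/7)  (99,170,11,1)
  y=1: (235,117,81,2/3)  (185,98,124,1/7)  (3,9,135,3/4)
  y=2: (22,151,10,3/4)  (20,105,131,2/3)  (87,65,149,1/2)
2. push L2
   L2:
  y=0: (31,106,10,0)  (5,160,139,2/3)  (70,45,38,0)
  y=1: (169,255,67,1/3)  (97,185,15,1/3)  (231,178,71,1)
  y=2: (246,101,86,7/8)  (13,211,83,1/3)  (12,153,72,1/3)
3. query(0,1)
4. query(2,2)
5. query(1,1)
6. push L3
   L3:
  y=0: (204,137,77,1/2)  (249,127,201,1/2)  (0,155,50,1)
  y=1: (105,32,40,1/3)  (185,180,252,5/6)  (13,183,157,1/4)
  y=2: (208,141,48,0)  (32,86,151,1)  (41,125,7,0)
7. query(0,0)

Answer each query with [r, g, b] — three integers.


at x=0,y=1 over L1,L2:
after L1 α=2/3: [470/3, 78, 54]
after L2 α=1/3: [1447/9, 137, 175/3]
= [161, 137, 58]

query (2,2) [L1,L2] — begin 0,0,0
+L1 (α=1/2) → [87/2, 65/2, 149/2]
+L2 (α=1/3) → [33, 218/3, 221/3]
rounded: [33, 73, 74]

query (1,1) [L1,L2] — begin 0,0,0
L1 α=1/7: [185/7, 14, 124/7]
L2 α=1/3: [1049/21, 71, 353/21]
rounded: [50, 71, 17]

query (0,0) [L1,L2,L3] — begin 0,0,0
+L1 (α=1/2) → [155/2, 8, 55]
+L2 (α=0) → [155/2, 8, 55]
+L3 (α=1/2) → [563/4, 145/2, 66]
rounded: [141, 72, 66]


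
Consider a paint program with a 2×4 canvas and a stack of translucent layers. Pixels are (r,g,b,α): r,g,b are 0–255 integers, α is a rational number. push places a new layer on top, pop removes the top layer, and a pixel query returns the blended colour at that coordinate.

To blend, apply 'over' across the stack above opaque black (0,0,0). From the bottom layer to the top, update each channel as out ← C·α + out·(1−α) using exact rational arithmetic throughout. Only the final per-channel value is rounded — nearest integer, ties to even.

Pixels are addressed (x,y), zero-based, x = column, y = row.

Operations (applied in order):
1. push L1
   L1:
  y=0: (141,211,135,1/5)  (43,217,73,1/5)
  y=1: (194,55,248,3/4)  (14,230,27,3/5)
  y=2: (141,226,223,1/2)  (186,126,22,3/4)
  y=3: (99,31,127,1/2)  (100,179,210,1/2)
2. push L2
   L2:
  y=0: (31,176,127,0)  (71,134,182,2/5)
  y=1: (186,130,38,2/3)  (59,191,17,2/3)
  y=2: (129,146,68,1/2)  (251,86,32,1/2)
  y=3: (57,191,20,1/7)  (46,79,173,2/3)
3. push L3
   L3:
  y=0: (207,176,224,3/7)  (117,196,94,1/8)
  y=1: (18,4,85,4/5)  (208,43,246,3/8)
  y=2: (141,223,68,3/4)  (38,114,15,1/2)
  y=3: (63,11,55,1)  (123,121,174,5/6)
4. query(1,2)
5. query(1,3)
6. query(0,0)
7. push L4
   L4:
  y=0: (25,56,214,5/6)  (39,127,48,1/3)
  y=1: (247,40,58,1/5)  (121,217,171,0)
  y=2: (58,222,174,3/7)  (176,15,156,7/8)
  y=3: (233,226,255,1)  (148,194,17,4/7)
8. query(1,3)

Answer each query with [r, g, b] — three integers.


query (1,2) [L1,L2,L3] — begin 0,0,0
after L1 α=3/4: [279/2, 189/2, 33/2]
after L2 α=1/2: [781/4, 361/4, 97/4]
after L3 α=1/2: [933/8, 817/8, 157/8]
→ [117, 102, 20]

(1,3) stack=L1,L2,L3; from [0,0,0]:
after L1 α=1/2: [50, 179/2, 105]
after L2 α=2/3: [142/3, 165/2, 451/3]
after L3 α=5/6: [1987/18, 1375/12, 3061/18]
= [110, 115, 170]

query (0,0) [L1,L2,L3] — begin 0,0,0
after L1 α=1/5: [141/5, 211/5, 27]
after L2 α=0: [141/5, 211/5, 27]
after L3 α=3/7: [3669/35, 3484/35, 780/7]
= [105, 100, 111]

query (1,3) [L1,L2,L3,L4] — begin 0,0,0
after L1 α=1/2: [50, 179/2, 105]
after L2 α=2/3: [142/3, 165/2, 451/3]
after L3 α=5/6: [1987/18, 1375/12, 3061/18]
after L4 α=4/7: [5539/42, 4479/28, 3469/42]
= [132, 160, 83]


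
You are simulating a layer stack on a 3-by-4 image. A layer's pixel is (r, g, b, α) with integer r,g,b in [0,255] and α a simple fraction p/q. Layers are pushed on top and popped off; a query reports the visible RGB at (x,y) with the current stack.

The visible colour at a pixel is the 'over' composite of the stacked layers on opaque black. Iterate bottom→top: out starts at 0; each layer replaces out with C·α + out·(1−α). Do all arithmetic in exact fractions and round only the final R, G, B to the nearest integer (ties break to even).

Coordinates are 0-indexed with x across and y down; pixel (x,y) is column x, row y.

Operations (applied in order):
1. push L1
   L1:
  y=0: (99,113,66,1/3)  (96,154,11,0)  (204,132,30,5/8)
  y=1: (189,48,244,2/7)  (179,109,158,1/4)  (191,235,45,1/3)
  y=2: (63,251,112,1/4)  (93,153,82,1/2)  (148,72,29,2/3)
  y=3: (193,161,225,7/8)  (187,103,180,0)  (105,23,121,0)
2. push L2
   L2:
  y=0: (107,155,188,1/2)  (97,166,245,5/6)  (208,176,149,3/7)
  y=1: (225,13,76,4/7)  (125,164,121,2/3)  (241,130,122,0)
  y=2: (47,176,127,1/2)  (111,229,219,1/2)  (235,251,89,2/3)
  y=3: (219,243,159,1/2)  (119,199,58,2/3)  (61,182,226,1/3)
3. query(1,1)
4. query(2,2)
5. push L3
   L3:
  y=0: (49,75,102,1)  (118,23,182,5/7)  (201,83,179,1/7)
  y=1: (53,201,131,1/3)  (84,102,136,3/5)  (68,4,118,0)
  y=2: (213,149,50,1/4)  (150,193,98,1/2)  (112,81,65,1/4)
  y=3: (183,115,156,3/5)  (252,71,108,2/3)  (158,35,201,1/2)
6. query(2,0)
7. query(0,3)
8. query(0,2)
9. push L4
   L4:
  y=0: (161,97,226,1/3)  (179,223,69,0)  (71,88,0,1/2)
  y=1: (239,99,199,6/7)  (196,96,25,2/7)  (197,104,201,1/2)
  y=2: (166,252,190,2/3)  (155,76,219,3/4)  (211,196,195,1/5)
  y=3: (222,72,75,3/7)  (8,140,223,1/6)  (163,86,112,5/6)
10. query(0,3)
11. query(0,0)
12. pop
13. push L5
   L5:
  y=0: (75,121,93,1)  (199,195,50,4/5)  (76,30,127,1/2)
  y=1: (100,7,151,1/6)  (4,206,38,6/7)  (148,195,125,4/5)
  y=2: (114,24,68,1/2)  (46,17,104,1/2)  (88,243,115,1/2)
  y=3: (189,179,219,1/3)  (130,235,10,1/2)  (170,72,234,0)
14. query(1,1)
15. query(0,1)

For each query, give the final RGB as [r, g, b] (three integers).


(1,1) stack=L1,L2; from [0,0,0]:
after L1 α=1/4: [179/4, 109/4, 79/2]
after L2 α=2/3: [393/4, 1421/12, 563/6]
rounded: [98, 118, 94]

at x=2,y=2 over L1,L2:
L1 α=2/3: [296/3, 48, 58/3]
L2 α=2/3: [1706/9, 550/3, 592/9]
→ [190, 183, 66]

(2,0) stack=L1,L2,L3; from [0,0,0]:
after L1 α=5/8: [255/2, 165/2, 75/4]
after L2 α=3/7: [162, 858/7, 522/7]
after L3 α=1/7: [1173/7, 5729/49, 4385/49]
rounded: [168, 117, 89]

(0,3) stack=L1,L2,L3; from [0,0,0]:
after L1 α=7/8: [1351/8, 1127/8, 1575/8]
after L2 α=1/2: [3103/16, 3071/16, 2847/16]
after L3 α=3/5: [1499/8, 5831/40, 6591/40]
→ [187, 146, 165]

query (0,2) [L1,L2,L3] — begin 0,0,0
L1 α=1/4: [63/4, 251/4, 28]
L2 α=1/2: [251/8, 955/8, 155/2]
L3 α=1/4: [2457/32, 4057/32, 565/8]
rounded: [77, 127, 71]

query (0,3) [L1,L2,L3,L4] — begin 0,0,0
L1 α=7/8: [1351/8, 1127/8, 1575/8]
L2 α=1/2: [3103/16, 3071/16, 2847/16]
L3 α=3/5: [1499/8, 5831/40, 6591/40]
L4 α=3/7: [2831/14, 7991/70, 1263/10]
→ [202, 114, 126]

at x=0,y=0 over L1,L2,L3,L4:
+L1 (α=1/3) → [33, 113/3, 22]
+L2 (α=1/2) → [70, 289/3, 105]
+L3 (α=1) → [49, 75, 102]
+L4 (α=1/3) → [259/3, 247/3, 430/3]
→ [86, 82, 143]

query (1,1) [L1,L2,L3,L5] — begin 0,0,0
after L1 α=1/4: [179/4, 109/4, 79/2]
after L2 α=2/3: [393/4, 1421/12, 563/6]
after L3 α=3/5: [897/10, 3257/30, 1787/15]
after L5 α=6/7: [1137/70, 40337/210, 5207/105]
rounded: [16, 192, 50]

at x=0,y=1 over L1,L2,L3,L5:
+L1 (α=2/7) → [54, 96/7, 488/7]
+L2 (α=4/7) → [1062/7, 652/49, 3592/49]
+L3 (α=1/3) → [2495/21, 11153/147, 13603/147]
+L5 (α=1/6) → [14575/126, 28397/441, 45106/441]
rounded: [116, 64, 102]
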